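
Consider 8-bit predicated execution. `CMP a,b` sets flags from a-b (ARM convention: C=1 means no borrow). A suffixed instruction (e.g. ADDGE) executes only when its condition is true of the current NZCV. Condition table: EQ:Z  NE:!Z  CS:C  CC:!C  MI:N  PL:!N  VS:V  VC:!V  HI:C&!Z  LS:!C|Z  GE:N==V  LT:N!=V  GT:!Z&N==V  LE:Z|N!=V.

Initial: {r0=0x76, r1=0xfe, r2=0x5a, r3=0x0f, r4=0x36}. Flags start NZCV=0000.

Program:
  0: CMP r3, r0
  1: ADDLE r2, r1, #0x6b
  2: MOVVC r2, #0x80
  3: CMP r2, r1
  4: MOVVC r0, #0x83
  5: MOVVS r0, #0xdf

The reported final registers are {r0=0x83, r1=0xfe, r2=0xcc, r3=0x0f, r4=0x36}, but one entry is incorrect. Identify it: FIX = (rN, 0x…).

FIX = (r2, 0x80)

[0] flags=1000 → (cmp)
[1] flags=1000 LE?T → r2=0x69
[2] flags=1000 VC?T → r2=0x80
[3] flags=1000 → (cmp)
[4] flags=1000 VC?T → r0=0x83
[5] flags=1000 VS?F → skip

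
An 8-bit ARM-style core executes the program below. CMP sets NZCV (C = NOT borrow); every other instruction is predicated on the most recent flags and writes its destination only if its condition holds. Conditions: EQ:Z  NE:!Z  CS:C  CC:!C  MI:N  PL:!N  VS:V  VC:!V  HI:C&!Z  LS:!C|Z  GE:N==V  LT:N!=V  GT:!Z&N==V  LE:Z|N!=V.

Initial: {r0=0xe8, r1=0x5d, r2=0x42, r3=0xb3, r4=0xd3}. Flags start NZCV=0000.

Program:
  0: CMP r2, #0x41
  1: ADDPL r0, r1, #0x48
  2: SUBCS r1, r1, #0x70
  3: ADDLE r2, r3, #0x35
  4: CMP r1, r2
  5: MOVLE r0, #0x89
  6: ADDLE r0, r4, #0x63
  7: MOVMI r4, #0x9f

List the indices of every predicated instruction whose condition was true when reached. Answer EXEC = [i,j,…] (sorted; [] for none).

EXEC = [1,2,5,6,7]

0: ✓ CMP  NZCV=0010
1: ✓ ADDPL  r0←0xa5
2: ✓ SUBCS  r1←0xed
3: · ADDLE
4: ✓ CMP  NZCV=1010
5: ✓ MOVLE  r0←0x89
6: ✓ ADDLE  r0←0x36
7: ✓ MOVMI  r4←0x9f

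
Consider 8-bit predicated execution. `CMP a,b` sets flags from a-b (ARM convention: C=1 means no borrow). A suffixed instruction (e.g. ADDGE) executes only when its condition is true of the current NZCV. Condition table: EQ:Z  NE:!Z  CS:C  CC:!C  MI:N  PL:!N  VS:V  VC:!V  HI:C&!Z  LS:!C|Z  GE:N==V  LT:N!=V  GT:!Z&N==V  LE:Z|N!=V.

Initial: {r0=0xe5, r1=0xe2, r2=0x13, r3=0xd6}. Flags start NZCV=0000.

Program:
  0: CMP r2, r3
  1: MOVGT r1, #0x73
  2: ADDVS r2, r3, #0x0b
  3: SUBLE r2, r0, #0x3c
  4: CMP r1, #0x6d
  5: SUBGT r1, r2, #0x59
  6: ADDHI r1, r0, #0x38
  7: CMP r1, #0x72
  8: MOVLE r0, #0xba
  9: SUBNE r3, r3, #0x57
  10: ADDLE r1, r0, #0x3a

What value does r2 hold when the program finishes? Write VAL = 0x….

[0] flags=0000 → (cmp)
[1] flags=0000 GT?T → r1=0x73
[2] flags=0000 VS?F → skip
[3] flags=0000 LE?F → skip
[4] flags=0010 → (cmp)
[5] flags=0010 GT?T → r1=0xba
[6] flags=0010 HI?T → r1=0x1d
[7] flags=1000 → (cmp)
[8] flags=1000 LE?T → r0=0xba
[9] flags=1000 NE?T → r3=0x7f
[10] flags=1000 LE?T → r1=0xf4

VAL = 0x13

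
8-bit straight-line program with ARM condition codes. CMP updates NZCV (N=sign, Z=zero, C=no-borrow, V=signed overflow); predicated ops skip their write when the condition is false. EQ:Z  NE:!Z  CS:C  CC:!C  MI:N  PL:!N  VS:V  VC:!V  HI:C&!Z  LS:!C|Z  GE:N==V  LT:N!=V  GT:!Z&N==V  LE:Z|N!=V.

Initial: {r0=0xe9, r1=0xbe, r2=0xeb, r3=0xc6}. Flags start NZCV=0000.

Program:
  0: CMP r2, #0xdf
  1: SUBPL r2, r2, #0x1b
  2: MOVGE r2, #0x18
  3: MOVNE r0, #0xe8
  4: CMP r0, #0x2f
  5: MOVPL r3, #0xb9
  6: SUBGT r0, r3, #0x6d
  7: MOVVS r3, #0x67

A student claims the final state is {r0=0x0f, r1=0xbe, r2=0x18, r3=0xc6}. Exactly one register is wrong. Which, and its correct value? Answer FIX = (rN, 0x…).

FIX = (r0, 0xe8)

[0] flags=0010 → (cmp)
[1] flags=0010 PL?T → r2=0xd0
[2] flags=0010 GE?T → r2=0x18
[3] flags=0010 NE?T → r0=0xe8
[4] flags=1010 → (cmp)
[5] flags=1010 PL?F → skip
[6] flags=1010 GT?F → skip
[7] flags=1010 VS?F → skip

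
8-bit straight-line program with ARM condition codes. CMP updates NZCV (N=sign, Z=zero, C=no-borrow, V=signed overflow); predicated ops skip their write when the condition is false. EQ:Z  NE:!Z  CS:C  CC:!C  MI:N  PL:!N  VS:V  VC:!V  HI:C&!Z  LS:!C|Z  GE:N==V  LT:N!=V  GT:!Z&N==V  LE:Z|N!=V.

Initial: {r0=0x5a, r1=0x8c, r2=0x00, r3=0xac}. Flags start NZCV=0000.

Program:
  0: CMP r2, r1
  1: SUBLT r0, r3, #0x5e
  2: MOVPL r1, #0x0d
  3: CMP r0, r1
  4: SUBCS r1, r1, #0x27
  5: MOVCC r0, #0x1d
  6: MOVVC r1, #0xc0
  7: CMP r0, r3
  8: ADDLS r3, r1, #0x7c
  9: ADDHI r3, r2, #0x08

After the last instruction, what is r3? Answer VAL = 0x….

[0] flags=0000 → (cmp)
[1] flags=0000 LT?F → skip
[2] flags=0000 PL?T → r1=0x0d
[3] flags=0010 → (cmp)
[4] flags=0010 CS?T → r1=0xe6
[5] flags=0010 CC?F → skip
[6] flags=0010 VC?T → r1=0xc0
[7] flags=1001 → (cmp)
[8] flags=1001 LS?T → r3=0x3c
[9] flags=1001 HI?F → skip

VAL = 0x3c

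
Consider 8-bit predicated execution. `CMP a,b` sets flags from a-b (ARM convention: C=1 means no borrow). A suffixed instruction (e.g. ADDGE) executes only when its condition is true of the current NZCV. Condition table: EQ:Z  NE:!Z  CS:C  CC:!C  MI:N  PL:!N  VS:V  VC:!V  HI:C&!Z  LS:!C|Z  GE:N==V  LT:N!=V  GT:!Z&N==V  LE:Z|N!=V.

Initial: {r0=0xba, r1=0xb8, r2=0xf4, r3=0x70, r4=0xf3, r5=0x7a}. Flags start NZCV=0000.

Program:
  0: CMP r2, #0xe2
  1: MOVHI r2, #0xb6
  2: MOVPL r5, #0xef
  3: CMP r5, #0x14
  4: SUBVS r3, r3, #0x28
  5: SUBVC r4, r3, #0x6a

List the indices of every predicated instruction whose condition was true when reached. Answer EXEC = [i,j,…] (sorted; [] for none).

0: ✓ CMP  NZCV=0010
1: ✓ MOVHI  r2←0xb6
2: ✓ MOVPL  r5←0xef
3: ✓ CMP  NZCV=1010
4: · SUBVS
5: ✓ SUBVC  r4←0x06

EXEC = [1,2,5]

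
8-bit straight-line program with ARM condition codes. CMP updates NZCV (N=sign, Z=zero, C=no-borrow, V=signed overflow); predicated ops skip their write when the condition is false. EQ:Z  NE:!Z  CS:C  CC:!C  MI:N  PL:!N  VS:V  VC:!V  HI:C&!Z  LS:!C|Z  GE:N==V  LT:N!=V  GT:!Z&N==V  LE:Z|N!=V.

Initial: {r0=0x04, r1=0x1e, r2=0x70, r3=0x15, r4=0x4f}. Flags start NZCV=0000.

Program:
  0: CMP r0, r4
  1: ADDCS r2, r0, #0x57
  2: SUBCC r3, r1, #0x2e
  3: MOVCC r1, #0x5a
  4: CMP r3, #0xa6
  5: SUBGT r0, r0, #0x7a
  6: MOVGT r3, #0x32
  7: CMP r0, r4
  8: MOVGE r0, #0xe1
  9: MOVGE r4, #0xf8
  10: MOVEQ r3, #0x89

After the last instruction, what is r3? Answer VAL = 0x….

[0] flags=1000 → (cmp)
[1] flags=1000 CS?F → skip
[2] flags=1000 CC?T → r3=0xf0
[3] flags=1000 CC?T → r1=0x5a
[4] flags=0010 → (cmp)
[5] flags=0010 GT?T → r0=0x8a
[6] flags=0010 GT?T → r3=0x32
[7] flags=0011 → (cmp)
[8] flags=0011 GE?F → skip
[9] flags=0011 GE?F → skip
[10] flags=0011 EQ?F → skip

VAL = 0x32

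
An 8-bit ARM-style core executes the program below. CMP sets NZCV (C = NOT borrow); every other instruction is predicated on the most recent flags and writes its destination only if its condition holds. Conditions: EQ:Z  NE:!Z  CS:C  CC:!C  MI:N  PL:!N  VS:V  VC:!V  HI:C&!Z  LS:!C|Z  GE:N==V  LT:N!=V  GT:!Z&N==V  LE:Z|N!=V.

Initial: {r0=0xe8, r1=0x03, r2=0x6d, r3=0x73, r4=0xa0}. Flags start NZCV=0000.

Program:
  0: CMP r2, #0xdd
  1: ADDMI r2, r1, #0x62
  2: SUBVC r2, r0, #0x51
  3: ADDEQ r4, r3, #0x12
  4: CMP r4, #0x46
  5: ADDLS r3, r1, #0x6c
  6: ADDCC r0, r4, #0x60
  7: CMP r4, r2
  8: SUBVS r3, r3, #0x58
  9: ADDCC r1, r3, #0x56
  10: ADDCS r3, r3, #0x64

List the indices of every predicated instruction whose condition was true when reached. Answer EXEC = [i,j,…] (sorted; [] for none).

EXEC = [1,8,10]

[0] flags=1001 → (cmp)
[1] flags=1001 MI?T → r2=0x65
[2] flags=1001 VC?F → skip
[3] flags=1001 EQ?F → skip
[4] flags=0011 → (cmp)
[5] flags=0011 LS?F → skip
[6] flags=0011 CC?F → skip
[7] flags=0011 → (cmp)
[8] flags=0011 VS?T → r3=0x1b
[9] flags=0011 CC?F → skip
[10] flags=0011 CS?T → r3=0x7f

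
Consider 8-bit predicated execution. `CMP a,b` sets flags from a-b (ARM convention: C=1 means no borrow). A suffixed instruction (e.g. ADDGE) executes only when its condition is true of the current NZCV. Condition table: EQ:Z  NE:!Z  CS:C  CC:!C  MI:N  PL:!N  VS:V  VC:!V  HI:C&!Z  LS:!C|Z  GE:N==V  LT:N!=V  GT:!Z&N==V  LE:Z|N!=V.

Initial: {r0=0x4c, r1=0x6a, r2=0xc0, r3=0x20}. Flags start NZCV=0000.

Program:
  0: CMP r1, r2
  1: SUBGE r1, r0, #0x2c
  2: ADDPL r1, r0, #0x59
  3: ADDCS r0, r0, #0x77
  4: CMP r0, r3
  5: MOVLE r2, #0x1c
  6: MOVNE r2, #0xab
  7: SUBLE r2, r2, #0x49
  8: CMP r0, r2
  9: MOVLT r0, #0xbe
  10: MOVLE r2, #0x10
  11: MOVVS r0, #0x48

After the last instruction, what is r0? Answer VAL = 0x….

VAL = 0x48

[0] flags=1001 → (cmp)
[1] flags=1001 GE?T → r1=0x20
[2] flags=1001 PL?F → skip
[3] flags=1001 CS?F → skip
[4] flags=0010 → (cmp)
[5] flags=0010 LE?F → skip
[6] flags=0010 NE?T → r2=0xab
[7] flags=0010 LE?F → skip
[8] flags=1001 → (cmp)
[9] flags=1001 LT?F → skip
[10] flags=1001 LE?F → skip
[11] flags=1001 VS?T → r0=0x48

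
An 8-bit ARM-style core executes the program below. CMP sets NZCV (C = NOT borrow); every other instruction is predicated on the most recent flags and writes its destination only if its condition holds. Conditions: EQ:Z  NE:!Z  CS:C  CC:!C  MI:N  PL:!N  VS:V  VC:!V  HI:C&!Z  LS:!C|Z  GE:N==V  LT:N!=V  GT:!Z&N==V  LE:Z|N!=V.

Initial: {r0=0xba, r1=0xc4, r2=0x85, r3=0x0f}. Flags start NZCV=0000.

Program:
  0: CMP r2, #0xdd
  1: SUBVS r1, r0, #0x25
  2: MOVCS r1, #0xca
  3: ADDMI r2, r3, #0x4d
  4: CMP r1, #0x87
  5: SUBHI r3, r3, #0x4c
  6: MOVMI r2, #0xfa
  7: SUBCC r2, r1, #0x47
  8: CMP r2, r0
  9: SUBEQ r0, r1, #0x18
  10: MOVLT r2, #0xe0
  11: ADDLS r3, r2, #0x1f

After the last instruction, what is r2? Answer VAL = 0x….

VAL = 0x5c

0: ✓ CMP  NZCV=1000
1: · SUBVS
2: · MOVCS
3: ✓ ADDMI  r2←0x5c
4: ✓ CMP  NZCV=0010
5: ✓ SUBHI  r3←0xc3
6: · MOVMI
7: · SUBCC
8: ✓ CMP  NZCV=1001
9: · SUBEQ
10: · MOVLT
11: ✓ ADDLS  r3←0x7b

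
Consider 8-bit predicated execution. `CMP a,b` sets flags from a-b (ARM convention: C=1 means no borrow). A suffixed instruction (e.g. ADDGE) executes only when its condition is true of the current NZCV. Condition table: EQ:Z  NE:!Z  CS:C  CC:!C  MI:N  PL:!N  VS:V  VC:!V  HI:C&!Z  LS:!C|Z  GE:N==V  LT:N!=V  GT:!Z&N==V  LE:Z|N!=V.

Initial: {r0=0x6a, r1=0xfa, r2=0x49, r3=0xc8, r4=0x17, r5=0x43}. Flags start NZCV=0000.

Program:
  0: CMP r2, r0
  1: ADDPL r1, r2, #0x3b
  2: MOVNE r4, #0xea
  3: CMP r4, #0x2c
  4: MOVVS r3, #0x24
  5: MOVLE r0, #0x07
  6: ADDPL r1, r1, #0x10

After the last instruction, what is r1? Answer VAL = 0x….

VAL = 0xfa

0: ✓ CMP  NZCV=1000
1: · ADDPL
2: ✓ MOVNE  r4←0xea
3: ✓ CMP  NZCV=1010
4: · MOVVS
5: ✓ MOVLE  r0←0x07
6: · ADDPL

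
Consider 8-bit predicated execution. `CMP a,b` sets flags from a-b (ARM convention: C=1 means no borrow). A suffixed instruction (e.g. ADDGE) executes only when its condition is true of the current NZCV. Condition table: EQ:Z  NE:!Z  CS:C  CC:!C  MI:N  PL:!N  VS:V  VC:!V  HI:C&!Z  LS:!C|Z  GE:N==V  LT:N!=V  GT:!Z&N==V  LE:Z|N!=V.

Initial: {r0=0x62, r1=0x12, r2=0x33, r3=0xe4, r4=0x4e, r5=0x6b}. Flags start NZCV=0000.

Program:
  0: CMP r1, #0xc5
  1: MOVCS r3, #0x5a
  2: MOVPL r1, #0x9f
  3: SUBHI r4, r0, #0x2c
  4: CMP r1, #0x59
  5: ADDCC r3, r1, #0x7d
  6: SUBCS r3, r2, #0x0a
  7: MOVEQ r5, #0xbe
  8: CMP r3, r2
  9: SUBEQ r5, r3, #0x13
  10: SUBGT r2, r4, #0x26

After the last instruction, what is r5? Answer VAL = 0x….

VAL = 0x6b

[0] flags=0000 → (cmp)
[1] flags=0000 CS?F → skip
[2] flags=0000 PL?T → r1=0x9f
[3] flags=0000 HI?F → skip
[4] flags=0011 → (cmp)
[5] flags=0011 CC?F → skip
[6] flags=0011 CS?T → r3=0x29
[7] flags=0011 EQ?F → skip
[8] flags=1000 → (cmp)
[9] flags=1000 EQ?F → skip
[10] flags=1000 GT?F → skip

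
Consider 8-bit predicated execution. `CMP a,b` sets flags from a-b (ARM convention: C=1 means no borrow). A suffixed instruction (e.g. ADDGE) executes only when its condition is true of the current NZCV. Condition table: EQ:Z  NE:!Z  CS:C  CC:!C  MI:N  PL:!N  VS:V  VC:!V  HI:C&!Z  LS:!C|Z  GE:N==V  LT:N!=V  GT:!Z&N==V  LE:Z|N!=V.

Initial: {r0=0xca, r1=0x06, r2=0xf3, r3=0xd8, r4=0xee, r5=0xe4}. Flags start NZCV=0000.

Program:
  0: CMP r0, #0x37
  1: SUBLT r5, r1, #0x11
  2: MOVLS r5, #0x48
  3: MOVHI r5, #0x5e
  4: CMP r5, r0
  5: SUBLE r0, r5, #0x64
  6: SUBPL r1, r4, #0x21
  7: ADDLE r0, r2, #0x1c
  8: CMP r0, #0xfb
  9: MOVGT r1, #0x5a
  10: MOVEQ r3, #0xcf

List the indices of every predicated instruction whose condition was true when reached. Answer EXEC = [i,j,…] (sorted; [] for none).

0: ✓ CMP  NZCV=1010
1: ✓ SUBLT  r5←0xf5
2: · MOVLS
3: ✓ MOVHI  r5←0x5e
4: ✓ CMP  NZCV=1001
5: · SUBLE
6: · SUBPL
7: · ADDLE
8: ✓ CMP  NZCV=1000
9: · MOVGT
10: · MOVEQ

EXEC = [1,3]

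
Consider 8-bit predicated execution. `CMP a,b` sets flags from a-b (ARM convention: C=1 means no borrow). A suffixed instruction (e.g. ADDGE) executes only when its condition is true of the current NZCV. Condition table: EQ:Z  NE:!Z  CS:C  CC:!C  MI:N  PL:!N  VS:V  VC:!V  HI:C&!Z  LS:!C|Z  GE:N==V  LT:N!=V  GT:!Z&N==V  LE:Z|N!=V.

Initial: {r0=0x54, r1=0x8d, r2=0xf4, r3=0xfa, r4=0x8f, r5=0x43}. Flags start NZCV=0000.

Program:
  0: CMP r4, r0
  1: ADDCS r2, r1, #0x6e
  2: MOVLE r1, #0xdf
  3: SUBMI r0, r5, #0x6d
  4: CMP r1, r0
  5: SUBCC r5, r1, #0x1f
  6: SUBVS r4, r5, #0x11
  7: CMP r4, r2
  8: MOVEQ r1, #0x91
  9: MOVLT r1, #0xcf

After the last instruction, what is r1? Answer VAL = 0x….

[0] flags=0011 → (cmp)
[1] flags=0011 CS?T → r2=0xfb
[2] flags=0011 LE?T → r1=0xdf
[3] flags=0011 MI?F → skip
[4] flags=1010 → (cmp)
[5] flags=1010 CC?F → skip
[6] flags=1010 VS?F → skip
[7] flags=1000 → (cmp)
[8] flags=1000 EQ?F → skip
[9] flags=1000 LT?T → r1=0xcf

VAL = 0xcf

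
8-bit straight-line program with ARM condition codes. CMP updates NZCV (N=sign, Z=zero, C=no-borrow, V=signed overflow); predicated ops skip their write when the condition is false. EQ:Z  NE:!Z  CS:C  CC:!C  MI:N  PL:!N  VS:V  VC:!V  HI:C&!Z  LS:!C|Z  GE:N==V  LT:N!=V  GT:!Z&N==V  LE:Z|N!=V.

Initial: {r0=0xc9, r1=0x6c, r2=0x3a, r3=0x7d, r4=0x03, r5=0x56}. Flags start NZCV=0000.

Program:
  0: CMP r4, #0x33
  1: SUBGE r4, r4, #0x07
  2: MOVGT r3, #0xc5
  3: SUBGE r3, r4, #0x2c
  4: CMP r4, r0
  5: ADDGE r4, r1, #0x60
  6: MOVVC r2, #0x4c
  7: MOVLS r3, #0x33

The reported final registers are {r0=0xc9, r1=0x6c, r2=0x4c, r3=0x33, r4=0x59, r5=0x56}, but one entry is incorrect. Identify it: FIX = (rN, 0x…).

[0] flags=1000 → (cmp)
[1] flags=1000 GE?F → skip
[2] flags=1000 GT?F → skip
[3] flags=1000 GE?F → skip
[4] flags=0000 → (cmp)
[5] flags=0000 GE?T → r4=0xcc
[6] flags=0000 VC?T → r2=0x4c
[7] flags=0000 LS?T → r3=0x33

FIX = (r4, 0xcc)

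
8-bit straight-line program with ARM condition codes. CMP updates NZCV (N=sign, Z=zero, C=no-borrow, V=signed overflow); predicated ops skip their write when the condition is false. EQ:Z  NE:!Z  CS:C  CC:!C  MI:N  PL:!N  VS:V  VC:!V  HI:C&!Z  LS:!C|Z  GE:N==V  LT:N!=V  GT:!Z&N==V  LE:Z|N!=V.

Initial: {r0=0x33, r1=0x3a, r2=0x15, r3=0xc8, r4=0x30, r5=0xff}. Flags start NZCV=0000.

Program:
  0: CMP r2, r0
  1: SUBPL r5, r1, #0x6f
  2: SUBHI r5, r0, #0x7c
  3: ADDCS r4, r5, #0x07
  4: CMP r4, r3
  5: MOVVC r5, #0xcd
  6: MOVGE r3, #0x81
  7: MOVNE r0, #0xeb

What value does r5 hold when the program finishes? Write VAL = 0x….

0: ✓ CMP  NZCV=1000
1: · SUBPL
2: · SUBHI
3: · ADDCS
4: ✓ CMP  NZCV=0000
5: ✓ MOVVC  r5←0xcd
6: ✓ MOVGE  r3←0x81
7: ✓ MOVNE  r0←0xeb

VAL = 0xcd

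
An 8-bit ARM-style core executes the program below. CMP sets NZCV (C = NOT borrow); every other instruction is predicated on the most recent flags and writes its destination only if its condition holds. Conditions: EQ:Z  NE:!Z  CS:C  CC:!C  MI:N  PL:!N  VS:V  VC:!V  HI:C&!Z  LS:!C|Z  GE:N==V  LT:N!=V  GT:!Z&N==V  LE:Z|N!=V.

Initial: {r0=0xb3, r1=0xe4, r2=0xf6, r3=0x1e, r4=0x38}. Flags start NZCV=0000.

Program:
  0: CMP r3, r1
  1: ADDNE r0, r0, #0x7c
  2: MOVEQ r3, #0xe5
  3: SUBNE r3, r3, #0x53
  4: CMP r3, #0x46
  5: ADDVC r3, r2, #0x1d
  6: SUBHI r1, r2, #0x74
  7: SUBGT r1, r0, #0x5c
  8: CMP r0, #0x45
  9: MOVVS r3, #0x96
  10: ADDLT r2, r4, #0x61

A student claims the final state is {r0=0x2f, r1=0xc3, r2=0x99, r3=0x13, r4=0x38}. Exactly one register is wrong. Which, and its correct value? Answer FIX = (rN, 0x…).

[0] flags=0000 → (cmp)
[1] flags=0000 NE?T → r0=0x2f
[2] flags=0000 EQ?F → skip
[3] flags=0000 NE?T → r3=0xcb
[4] flags=1010 → (cmp)
[5] flags=1010 VC?T → r3=0x13
[6] flags=1010 HI?T → r1=0x82
[7] flags=1010 GT?F → skip
[8] flags=1000 → (cmp)
[9] flags=1000 VS?F → skip
[10] flags=1000 LT?T → r2=0x99

FIX = (r1, 0x82)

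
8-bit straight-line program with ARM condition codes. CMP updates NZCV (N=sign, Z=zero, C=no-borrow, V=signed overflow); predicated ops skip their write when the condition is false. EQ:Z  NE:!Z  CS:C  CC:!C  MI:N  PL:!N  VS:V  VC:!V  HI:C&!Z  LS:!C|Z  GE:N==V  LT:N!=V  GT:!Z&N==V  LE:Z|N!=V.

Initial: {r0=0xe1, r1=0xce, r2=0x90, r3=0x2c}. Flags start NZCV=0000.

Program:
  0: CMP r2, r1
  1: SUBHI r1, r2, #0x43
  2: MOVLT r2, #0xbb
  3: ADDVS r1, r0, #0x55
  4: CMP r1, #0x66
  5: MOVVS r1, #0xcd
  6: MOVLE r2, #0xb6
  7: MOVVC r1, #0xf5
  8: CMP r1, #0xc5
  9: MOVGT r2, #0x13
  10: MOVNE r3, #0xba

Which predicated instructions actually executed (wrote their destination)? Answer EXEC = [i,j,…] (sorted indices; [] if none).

0: ✓ CMP  NZCV=1000
1: · SUBHI
2: ✓ MOVLT  r2←0xbb
3: · ADDVS
4: ✓ CMP  NZCV=0011
5: ✓ MOVVS  r1←0xcd
6: ✓ MOVLE  r2←0xb6
7: · MOVVC
8: ✓ CMP  NZCV=0010
9: ✓ MOVGT  r2←0x13
10: ✓ MOVNE  r3←0xba

EXEC = [2,5,6,9,10]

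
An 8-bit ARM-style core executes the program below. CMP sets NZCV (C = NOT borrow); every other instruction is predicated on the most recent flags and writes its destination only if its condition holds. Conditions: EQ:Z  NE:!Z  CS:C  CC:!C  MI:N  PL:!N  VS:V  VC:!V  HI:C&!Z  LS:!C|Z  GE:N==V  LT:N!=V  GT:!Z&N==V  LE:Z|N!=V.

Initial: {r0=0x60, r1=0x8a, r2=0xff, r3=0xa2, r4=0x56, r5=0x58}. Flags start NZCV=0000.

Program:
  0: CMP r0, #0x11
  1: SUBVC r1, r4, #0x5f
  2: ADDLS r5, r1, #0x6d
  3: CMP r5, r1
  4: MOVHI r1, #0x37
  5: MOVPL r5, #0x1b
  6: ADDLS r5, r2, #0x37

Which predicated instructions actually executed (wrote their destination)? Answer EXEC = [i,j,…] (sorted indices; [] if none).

0: ✓ CMP  NZCV=0010
1: ✓ SUBVC  r1←0xf7
2: · ADDLS
3: ✓ CMP  NZCV=0000
4: · MOVHI
5: ✓ MOVPL  r5←0x1b
6: ✓ ADDLS  r5←0x36

EXEC = [1,5,6]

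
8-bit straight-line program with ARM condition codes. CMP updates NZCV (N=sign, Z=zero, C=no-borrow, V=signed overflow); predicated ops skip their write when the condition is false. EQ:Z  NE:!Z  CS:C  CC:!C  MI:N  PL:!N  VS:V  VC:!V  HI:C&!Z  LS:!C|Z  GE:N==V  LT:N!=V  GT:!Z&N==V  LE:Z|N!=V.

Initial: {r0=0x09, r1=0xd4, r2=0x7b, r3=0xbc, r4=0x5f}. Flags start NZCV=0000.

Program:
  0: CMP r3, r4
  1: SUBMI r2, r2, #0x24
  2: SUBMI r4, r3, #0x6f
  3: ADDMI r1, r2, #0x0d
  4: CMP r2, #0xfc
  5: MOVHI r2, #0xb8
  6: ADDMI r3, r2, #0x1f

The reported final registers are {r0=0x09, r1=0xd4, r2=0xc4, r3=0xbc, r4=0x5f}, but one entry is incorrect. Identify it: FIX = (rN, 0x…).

FIX = (r2, 0x7b)

0: ✓ CMP  NZCV=0011
1: · SUBMI
2: · SUBMI
3: · ADDMI
4: ✓ CMP  NZCV=0000
5: · MOVHI
6: · ADDMI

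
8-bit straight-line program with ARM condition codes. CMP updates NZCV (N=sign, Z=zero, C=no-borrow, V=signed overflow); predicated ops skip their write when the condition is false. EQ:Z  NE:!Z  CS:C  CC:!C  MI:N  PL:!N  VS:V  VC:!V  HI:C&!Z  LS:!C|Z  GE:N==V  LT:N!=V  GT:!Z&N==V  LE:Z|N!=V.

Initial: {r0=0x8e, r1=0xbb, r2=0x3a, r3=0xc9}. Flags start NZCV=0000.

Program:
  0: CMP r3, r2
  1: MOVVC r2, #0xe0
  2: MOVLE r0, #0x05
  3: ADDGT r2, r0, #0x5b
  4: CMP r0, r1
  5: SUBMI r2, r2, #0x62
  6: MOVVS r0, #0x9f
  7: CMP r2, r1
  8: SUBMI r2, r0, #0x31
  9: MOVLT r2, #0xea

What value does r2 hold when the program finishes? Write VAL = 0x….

0: ✓ CMP  NZCV=1010
1: ✓ MOVVC  r2←0xe0
2: ✓ MOVLE  r0←0x05
3: · ADDGT
4: ✓ CMP  NZCV=0000
5: · SUBMI
6: · MOVVS
7: ✓ CMP  NZCV=0010
8: · SUBMI
9: · MOVLT

VAL = 0xe0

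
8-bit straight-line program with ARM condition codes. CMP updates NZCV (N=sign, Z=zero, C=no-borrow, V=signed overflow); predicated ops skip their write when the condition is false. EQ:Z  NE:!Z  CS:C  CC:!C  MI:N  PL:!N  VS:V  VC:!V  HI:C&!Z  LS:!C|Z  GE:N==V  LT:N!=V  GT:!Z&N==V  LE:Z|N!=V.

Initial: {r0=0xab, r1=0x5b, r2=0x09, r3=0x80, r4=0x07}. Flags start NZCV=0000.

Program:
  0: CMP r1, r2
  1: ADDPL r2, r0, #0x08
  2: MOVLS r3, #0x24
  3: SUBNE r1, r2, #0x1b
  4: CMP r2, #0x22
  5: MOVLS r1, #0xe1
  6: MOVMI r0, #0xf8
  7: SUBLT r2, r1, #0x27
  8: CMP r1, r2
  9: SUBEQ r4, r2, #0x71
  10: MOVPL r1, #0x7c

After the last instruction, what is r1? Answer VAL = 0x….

VAL = 0x7c

[0] flags=0010 → (cmp)
[1] flags=0010 PL?T → r2=0xb3
[2] flags=0010 LS?F → skip
[3] flags=0010 NE?T → r1=0x98
[4] flags=1010 → (cmp)
[5] flags=1010 LS?F → skip
[6] flags=1010 MI?T → r0=0xf8
[7] flags=1010 LT?T → r2=0x71
[8] flags=0011 → (cmp)
[9] flags=0011 EQ?F → skip
[10] flags=0011 PL?T → r1=0x7c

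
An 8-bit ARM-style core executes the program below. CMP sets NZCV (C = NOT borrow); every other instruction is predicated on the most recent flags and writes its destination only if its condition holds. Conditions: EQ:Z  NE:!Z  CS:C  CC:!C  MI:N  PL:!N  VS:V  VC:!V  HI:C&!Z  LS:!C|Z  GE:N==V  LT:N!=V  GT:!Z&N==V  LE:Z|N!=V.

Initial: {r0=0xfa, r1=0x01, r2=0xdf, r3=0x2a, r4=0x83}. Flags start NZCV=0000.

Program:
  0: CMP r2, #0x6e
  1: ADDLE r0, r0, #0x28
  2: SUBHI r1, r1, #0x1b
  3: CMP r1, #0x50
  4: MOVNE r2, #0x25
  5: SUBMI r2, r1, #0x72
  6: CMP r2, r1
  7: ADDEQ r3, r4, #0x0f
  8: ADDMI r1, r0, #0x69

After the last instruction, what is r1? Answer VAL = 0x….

VAL = 0x8b

[0] flags=0011 → (cmp)
[1] flags=0011 LE?T → r0=0x22
[2] flags=0011 HI?T → r1=0xe6
[3] flags=1010 → (cmp)
[4] flags=1010 NE?T → r2=0x25
[5] flags=1010 MI?T → r2=0x74
[6] flags=1001 → (cmp)
[7] flags=1001 EQ?F → skip
[8] flags=1001 MI?T → r1=0x8b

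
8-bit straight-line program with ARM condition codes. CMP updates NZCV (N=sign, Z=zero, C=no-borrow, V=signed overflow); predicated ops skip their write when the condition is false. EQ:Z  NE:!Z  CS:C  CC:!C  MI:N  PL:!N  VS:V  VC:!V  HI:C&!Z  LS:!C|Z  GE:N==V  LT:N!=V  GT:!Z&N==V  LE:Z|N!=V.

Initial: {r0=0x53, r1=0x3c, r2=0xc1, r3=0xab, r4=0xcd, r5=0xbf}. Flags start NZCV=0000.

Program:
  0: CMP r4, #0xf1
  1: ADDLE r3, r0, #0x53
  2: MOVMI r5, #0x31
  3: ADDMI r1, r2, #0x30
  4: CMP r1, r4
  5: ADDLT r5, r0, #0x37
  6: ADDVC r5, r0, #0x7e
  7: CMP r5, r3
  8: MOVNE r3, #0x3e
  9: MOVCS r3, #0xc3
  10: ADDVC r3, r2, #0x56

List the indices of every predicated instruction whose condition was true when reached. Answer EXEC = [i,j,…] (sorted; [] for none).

EXEC = [1,2,3,6,8,9,10]

0: ✓ CMP  NZCV=1000
1: ✓ ADDLE  r3←0xa6
2: ✓ MOVMI  r5←0x31
3: ✓ ADDMI  r1←0xf1
4: ✓ CMP  NZCV=0010
5: · ADDLT
6: ✓ ADDVC  r5←0xd1
7: ✓ CMP  NZCV=0010
8: ✓ MOVNE  r3←0x3e
9: ✓ MOVCS  r3←0xc3
10: ✓ ADDVC  r3←0x17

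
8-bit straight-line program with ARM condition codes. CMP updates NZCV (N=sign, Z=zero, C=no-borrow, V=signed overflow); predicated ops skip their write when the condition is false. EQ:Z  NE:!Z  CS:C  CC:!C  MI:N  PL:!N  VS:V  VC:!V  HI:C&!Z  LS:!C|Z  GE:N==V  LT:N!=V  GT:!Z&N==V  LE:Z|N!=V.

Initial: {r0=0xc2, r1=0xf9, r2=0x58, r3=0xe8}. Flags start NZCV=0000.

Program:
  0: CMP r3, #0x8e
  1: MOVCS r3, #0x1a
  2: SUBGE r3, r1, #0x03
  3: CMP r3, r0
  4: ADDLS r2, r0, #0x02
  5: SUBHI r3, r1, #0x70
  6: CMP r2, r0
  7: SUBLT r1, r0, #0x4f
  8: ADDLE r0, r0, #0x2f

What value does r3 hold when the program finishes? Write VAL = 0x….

[0] flags=0010 → (cmp)
[1] flags=0010 CS?T → r3=0x1a
[2] flags=0010 GE?T → r3=0xf6
[3] flags=0010 → (cmp)
[4] flags=0010 LS?F → skip
[5] flags=0010 HI?T → r3=0x89
[6] flags=1001 → (cmp)
[7] flags=1001 LT?F → skip
[8] flags=1001 LE?F → skip

VAL = 0x89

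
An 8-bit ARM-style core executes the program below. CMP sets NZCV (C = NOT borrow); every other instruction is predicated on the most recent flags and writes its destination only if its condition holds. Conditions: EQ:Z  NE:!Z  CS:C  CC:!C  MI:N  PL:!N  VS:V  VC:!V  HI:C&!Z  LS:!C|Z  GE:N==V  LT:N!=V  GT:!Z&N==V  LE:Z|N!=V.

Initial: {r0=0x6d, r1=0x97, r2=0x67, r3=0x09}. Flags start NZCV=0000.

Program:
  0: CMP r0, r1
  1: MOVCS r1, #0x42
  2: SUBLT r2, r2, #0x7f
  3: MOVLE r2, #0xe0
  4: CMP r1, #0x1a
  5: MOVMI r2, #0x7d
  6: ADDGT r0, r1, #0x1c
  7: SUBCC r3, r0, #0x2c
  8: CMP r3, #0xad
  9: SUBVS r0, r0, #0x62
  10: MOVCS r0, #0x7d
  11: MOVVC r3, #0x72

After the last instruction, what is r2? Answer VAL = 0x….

0: ✓ CMP  NZCV=1001
1: · MOVCS
2: · SUBLT
3: · MOVLE
4: ✓ CMP  NZCV=0011
5: · MOVMI
6: · ADDGT
7: · SUBCC
8: ✓ CMP  NZCV=0000
9: · SUBVS
10: · MOVCS
11: ✓ MOVVC  r3←0x72

VAL = 0x67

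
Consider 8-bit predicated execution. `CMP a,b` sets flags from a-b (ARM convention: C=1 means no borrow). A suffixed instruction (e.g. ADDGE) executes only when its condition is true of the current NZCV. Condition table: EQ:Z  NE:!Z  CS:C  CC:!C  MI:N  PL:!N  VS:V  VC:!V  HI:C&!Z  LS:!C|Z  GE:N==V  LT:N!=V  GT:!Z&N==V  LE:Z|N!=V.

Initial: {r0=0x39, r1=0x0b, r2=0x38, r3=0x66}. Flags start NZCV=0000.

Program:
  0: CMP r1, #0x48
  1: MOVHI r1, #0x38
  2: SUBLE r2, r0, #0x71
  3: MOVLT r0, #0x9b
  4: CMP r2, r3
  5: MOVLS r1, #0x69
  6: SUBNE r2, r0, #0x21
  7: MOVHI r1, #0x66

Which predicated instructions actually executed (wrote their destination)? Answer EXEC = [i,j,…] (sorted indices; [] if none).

[0] flags=1000 → (cmp)
[1] flags=1000 HI?F → skip
[2] flags=1000 LE?T → r2=0xc8
[3] flags=1000 LT?T → r0=0x9b
[4] flags=0011 → (cmp)
[5] flags=0011 LS?F → skip
[6] flags=0011 NE?T → r2=0x7a
[7] flags=0011 HI?T → r1=0x66

EXEC = [2,3,6,7]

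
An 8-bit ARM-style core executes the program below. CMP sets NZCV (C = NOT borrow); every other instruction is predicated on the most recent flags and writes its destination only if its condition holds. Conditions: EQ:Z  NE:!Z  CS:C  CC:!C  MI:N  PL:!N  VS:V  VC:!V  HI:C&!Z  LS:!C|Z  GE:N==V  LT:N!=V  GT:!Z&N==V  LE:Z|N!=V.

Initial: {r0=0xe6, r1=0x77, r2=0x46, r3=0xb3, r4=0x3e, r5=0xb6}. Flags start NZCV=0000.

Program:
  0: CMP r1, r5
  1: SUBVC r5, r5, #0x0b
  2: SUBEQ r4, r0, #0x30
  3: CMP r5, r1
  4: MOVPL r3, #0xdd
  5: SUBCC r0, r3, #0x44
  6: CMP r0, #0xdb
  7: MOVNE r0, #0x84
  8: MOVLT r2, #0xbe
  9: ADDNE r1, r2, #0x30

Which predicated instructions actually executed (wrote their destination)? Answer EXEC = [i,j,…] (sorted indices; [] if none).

0: ✓ CMP  NZCV=1001
1: · SUBVC
2: · SUBEQ
3: ✓ CMP  NZCV=0011
4: ✓ MOVPL  r3←0xdd
5: · SUBCC
6: ✓ CMP  NZCV=0010
7: ✓ MOVNE  r0←0x84
8: · MOVLT
9: ✓ ADDNE  r1←0x76

EXEC = [4,7,9]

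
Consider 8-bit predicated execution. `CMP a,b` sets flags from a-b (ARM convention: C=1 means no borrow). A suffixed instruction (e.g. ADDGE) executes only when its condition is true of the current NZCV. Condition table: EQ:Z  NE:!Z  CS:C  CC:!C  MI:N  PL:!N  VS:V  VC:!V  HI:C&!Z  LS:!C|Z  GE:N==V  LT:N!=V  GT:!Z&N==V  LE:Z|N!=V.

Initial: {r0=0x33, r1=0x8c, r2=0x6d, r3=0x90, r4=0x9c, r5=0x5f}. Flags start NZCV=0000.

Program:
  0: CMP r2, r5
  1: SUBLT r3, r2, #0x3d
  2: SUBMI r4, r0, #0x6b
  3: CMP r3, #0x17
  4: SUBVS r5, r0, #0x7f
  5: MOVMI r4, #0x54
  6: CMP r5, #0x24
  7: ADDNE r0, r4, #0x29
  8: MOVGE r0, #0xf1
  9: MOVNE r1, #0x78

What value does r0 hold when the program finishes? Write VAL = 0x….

VAL = 0xc5

0: ✓ CMP  NZCV=0010
1: · SUBLT
2: · SUBMI
3: ✓ CMP  NZCV=0011
4: ✓ SUBVS  r5←0xb4
5: · MOVMI
6: ✓ CMP  NZCV=1010
7: ✓ ADDNE  r0←0xc5
8: · MOVGE
9: ✓ MOVNE  r1←0x78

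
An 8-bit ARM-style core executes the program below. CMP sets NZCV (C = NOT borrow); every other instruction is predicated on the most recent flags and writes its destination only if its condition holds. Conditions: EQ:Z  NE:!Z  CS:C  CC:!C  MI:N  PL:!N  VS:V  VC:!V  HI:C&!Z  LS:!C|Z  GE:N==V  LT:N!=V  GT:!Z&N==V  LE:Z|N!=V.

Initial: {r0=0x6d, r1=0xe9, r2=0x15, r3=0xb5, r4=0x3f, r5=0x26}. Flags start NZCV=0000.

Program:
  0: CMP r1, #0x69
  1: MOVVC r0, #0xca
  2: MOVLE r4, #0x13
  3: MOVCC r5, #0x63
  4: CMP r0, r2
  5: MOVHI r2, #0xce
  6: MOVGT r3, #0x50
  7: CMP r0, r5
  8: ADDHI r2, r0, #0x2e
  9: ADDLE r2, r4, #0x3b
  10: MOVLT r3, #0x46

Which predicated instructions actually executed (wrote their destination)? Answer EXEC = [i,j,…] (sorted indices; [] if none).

EXEC = [1,2,5,8,9,10]

[0] flags=1010 → (cmp)
[1] flags=1010 VC?T → r0=0xca
[2] flags=1010 LE?T → r4=0x13
[3] flags=1010 CC?F → skip
[4] flags=1010 → (cmp)
[5] flags=1010 HI?T → r2=0xce
[6] flags=1010 GT?F → skip
[7] flags=1010 → (cmp)
[8] flags=1010 HI?T → r2=0xf8
[9] flags=1010 LE?T → r2=0x4e
[10] flags=1010 LT?T → r3=0x46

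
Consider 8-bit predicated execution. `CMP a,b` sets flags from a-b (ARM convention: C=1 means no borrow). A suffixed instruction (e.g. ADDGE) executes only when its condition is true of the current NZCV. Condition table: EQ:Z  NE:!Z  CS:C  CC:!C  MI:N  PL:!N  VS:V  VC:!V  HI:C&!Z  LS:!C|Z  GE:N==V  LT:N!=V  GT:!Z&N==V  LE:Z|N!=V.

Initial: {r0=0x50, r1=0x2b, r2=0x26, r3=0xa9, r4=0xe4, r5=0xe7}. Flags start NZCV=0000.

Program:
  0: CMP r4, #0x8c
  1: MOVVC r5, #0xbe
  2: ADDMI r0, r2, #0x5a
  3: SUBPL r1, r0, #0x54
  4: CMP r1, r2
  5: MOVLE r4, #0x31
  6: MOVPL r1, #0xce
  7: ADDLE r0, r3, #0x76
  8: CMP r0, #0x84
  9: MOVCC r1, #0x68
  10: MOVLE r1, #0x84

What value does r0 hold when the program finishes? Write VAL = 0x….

VAL = 0x1f

[0] flags=0010 → (cmp)
[1] flags=0010 VC?T → r5=0xbe
[2] flags=0010 MI?F → skip
[3] flags=0010 PL?T → r1=0xfc
[4] flags=1010 → (cmp)
[5] flags=1010 LE?T → r4=0x31
[6] flags=1010 PL?F → skip
[7] flags=1010 LE?T → r0=0x1f
[8] flags=1001 → (cmp)
[9] flags=1001 CC?T → r1=0x68
[10] flags=1001 LE?F → skip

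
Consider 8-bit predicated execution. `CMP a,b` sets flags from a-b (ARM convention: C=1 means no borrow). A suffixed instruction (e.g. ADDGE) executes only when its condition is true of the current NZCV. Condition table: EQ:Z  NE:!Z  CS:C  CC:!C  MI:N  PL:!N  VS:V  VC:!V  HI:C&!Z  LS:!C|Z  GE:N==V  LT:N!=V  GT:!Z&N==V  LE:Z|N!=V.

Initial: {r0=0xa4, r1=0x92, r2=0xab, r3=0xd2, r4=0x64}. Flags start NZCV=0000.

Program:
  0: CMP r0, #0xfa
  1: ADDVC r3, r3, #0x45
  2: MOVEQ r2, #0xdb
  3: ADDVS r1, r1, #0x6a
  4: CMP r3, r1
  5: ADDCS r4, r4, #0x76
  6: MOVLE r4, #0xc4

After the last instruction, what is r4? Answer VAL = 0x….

[0] flags=1000 → (cmp)
[1] flags=1000 VC?T → r3=0x17
[2] flags=1000 EQ?F → skip
[3] flags=1000 VS?F → skip
[4] flags=1001 → (cmp)
[5] flags=1001 CS?F → skip
[6] flags=1001 LE?F → skip

VAL = 0x64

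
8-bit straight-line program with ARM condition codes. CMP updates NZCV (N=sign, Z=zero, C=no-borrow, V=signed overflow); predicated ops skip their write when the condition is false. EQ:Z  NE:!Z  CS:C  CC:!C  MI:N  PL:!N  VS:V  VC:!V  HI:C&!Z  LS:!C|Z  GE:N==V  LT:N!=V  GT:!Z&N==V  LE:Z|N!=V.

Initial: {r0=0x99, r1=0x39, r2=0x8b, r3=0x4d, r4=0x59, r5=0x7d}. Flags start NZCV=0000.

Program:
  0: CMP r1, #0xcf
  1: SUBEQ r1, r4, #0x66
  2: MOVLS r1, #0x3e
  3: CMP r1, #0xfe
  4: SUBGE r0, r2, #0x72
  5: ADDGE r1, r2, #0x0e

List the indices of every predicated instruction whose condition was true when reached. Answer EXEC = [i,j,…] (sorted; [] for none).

EXEC = [2,4,5]

[0] flags=0000 → (cmp)
[1] flags=0000 EQ?F → skip
[2] flags=0000 LS?T → r1=0x3e
[3] flags=0000 → (cmp)
[4] flags=0000 GE?T → r0=0x19
[5] flags=0000 GE?T → r1=0x99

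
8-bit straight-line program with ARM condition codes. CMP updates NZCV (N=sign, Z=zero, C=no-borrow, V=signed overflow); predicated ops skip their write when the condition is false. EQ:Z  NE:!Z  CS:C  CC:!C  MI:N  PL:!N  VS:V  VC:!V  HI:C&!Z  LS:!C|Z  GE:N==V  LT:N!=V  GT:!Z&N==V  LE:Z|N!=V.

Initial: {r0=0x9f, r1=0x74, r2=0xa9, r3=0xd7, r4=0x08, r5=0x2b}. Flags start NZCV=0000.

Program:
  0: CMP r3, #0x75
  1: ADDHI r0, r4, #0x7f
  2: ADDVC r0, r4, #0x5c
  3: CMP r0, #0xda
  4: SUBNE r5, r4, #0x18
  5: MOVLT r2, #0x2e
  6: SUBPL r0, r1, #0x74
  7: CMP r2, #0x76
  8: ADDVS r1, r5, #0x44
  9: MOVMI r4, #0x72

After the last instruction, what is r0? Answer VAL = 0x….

[0] flags=0011 → (cmp)
[1] flags=0011 HI?T → r0=0x87
[2] flags=0011 VC?F → skip
[3] flags=1000 → (cmp)
[4] flags=1000 NE?T → r5=0xf0
[5] flags=1000 LT?T → r2=0x2e
[6] flags=1000 PL?F → skip
[7] flags=1000 → (cmp)
[8] flags=1000 VS?F → skip
[9] flags=1000 MI?T → r4=0x72

VAL = 0x87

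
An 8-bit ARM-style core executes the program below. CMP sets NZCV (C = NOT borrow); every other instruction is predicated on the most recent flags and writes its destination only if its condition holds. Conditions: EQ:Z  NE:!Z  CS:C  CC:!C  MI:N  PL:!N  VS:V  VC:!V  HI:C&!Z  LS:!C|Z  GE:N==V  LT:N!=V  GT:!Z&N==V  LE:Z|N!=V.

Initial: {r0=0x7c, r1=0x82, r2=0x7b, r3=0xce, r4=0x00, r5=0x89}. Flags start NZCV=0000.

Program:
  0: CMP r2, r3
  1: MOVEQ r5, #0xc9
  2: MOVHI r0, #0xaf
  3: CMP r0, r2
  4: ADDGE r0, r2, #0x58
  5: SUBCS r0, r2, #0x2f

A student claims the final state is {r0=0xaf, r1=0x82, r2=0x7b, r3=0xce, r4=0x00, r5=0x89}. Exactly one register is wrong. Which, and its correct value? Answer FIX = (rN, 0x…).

FIX = (r0, 0x4c)

[0] flags=1001 → (cmp)
[1] flags=1001 EQ?F → skip
[2] flags=1001 HI?F → skip
[3] flags=0010 → (cmp)
[4] flags=0010 GE?T → r0=0xd3
[5] flags=0010 CS?T → r0=0x4c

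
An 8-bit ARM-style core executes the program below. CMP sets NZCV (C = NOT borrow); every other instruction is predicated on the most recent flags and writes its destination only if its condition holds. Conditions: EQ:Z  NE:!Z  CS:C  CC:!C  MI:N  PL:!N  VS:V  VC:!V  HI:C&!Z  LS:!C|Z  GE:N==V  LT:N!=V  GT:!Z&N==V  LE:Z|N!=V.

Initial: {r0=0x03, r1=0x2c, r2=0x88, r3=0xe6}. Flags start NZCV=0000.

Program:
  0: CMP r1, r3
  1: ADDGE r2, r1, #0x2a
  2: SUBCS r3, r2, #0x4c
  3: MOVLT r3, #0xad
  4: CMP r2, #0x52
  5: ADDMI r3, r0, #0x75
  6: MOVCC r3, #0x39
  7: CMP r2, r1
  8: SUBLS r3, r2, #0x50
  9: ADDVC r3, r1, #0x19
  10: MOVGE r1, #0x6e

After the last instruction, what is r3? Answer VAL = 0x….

VAL = 0x45

[0] flags=0000 → (cmp)
[1] flags=0000 GE?T → r2=0x56
[2] flags=0000 CS?F → skip
[3] flags=0000 LT?F → skip
[4] flags=0010 → (cmp)
[5] flags=0010 MI?F → skip
[6] flags=0010 CC?F → skip
[7] flags=0010 → (cmp)
[8] flags=0010 LS?F → skip
[9] flags=0010 VC?T → r3=0x45
[10] flags=0010 GE?T → r1=0x6e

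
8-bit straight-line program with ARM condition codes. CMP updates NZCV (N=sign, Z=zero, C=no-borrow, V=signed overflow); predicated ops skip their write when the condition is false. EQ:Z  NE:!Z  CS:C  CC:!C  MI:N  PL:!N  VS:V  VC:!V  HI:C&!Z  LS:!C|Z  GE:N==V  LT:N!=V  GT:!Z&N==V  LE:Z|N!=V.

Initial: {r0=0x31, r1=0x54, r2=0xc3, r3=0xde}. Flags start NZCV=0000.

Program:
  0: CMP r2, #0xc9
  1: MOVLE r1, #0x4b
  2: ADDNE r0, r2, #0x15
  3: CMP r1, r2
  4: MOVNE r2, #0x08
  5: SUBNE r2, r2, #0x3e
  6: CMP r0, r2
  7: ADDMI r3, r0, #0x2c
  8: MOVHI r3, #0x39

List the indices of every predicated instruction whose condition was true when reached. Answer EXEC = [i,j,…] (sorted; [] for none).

0: ✓ CMP  NZCV=1000
1: ✓ MOVLE  r1←0x4b
2: ✓ ADDNE  r0←0xd8
3: ✓ CMP  NZCV=1001
4: ✓ MOVNE  r2←0x08
5: ✓ SUBNE  r2←0xca
6: ✓ CMP  NZCV=0010
7: · ADDMI
8: ✓ MOVHI  r3←0x39

EXEC = [1,2,4,5,8]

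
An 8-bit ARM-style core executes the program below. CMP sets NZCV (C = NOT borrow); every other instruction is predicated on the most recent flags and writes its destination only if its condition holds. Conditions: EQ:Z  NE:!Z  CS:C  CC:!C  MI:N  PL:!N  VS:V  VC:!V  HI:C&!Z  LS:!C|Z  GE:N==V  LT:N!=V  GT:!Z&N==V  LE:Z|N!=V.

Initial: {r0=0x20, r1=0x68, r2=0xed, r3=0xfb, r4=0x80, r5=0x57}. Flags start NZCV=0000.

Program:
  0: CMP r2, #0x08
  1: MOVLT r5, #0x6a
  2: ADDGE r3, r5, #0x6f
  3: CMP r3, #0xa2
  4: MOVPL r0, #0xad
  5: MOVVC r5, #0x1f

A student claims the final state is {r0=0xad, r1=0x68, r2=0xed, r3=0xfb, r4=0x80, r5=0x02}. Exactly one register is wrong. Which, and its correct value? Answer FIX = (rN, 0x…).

0: ✓ CMP  NZCV=1010
1: ✓ MOVLT  r5←0x6a
2: · ADDGE
3: ✓ CMP  NZCV=0010
4: ✓ MOVPL  r0←0xad
5: ✓ MOVVC  r5←0x1f

FIX = (r5, 0x1f)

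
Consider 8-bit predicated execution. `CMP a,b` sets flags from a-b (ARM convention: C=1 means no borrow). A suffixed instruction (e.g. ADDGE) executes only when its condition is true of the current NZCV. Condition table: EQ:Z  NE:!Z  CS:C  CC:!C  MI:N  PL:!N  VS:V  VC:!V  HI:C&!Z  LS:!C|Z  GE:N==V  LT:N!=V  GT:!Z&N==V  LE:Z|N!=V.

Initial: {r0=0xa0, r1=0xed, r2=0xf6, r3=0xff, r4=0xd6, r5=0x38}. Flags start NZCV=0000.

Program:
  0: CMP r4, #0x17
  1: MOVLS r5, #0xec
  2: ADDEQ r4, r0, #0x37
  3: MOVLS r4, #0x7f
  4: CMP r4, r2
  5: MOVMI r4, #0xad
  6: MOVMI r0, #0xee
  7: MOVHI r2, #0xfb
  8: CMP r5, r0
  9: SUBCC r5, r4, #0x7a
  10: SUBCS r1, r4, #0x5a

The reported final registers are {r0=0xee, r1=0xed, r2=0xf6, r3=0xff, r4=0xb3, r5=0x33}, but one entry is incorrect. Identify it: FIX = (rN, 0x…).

[0] flags=1010 → (cmp)
[1] flags=1010 LS?F → skip
[2] flags=1010 EQ?F → skip
[3] flags=1010 LS?F → skip
[4] flags=1000 → (cmp)
[5] flags=1000 MI?T → r4=0xad
[6] flags=1000 MI?T → r0=0xee
[7] flags=1000 HI?F → skip
[8] flags=0000 → (cmp)
[9] flags=0000 CC?T → r5=0x33
[10] flags=0000 CS?F → skip

FIX = (r4, 0xad)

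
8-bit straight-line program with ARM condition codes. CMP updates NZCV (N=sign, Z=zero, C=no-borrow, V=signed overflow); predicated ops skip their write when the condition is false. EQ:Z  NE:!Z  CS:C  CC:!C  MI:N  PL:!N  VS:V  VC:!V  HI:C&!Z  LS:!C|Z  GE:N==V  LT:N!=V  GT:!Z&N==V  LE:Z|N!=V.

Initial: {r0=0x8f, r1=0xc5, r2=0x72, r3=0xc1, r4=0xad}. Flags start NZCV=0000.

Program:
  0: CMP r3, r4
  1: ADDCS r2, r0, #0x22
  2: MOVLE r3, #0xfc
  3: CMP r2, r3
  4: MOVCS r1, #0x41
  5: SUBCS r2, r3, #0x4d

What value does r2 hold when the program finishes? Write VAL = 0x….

VAL = 0xb1

0: ✓ CMP  NZCV=0010
1: ✓ ADDCS  r2←0xb1
2: · MOVLE
3: ✓ CMP  NZCV=1000
4: · MOVCS
5: · SUBCS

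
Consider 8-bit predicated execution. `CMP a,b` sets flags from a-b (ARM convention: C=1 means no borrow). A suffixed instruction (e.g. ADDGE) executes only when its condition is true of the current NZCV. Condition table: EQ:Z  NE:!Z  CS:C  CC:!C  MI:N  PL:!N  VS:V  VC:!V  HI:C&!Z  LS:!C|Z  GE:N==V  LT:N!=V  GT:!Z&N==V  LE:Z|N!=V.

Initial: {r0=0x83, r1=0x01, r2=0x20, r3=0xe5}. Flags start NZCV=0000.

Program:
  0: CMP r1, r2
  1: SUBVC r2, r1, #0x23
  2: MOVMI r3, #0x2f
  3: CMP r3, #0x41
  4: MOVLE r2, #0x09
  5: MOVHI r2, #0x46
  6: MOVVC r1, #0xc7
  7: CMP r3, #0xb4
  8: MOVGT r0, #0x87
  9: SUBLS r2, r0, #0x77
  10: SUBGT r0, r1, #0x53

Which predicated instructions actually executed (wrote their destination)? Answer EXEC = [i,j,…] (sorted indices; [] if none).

0: ✓ CMP  NZCV=1000
1: ✓ SUBVC  r2←0xde
2: ✓ MOVMI  r3←0x2f
3: ✓ CMP  NZCV=1000
4: ✓ MOVLE  r2←0x09
5: · MOVHI
6: ✓ MOVVC  r1←0xc7
7: ✓ CMP  NZCV=0000
8: ✓ MOVGT  r0←0x87
9: ✓ SUBLS  r2←0x10
10: ✓ SUBGT  r0←0x74

EXEC = [1,2,4,6,8,9,10]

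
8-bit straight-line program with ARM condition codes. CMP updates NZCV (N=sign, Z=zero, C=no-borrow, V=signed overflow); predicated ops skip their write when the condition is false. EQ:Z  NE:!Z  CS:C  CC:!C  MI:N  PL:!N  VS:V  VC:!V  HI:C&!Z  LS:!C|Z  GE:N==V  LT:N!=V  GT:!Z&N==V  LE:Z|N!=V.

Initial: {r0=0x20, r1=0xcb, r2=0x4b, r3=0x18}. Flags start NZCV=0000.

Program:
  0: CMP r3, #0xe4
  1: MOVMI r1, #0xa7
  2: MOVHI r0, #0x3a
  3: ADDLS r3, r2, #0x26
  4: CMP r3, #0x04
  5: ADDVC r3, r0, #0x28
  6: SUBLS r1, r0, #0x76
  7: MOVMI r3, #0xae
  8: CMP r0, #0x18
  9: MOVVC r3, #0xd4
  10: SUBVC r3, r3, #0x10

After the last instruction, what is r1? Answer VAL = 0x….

[0] flags=0000 → (cmp)
[1] flags=0000 MI?F → skip
[2] flags=0000 HI?F → skip
[3] flags=0000 LS?T → r3=0x71
[4] flags=0010 → (cmp)
[5] flags=0010 VC?T → r3=0x48
[6] flags=0010 LS?F → skip
[7] flags=0010 MI?F → skip
[8] flags=0010 → (cmp)
[9] flags=0010 VC?T → r3=0xd4
[10] flags=0010 VC?T → r3=0xc4

VAL = 0xcb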